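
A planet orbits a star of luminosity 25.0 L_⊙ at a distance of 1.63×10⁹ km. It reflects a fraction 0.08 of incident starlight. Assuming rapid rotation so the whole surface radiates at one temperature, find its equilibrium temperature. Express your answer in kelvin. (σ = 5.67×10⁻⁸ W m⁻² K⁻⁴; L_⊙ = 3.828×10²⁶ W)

d = 1.63×10⁹ km = 1.63×10¹² m.
L = 25.0 × 3.828×10²⁶ = 9.57×10²⁷ W.
Flux: S = L/(4πd²) = 9.57×10²⁷/(4π×(1.63×10¹²)²) = 287 W m⁻².
Energy balance: absorbed = emitted ⇒ πR²·S(1−A) = 4πR²·σT_eq⁴, so T_eq⁴ = S(1−A)/(4σ).
T_eq = [287 × 0.92 / (4 × 5.67×10⁻⁸)]^(1/4) = (1.16×10⁹)^(1/4) = 185 K.

T_eq ≈ 185 K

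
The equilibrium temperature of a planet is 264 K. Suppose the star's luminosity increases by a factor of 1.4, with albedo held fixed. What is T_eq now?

T_eq ∝ L^(1/4) · d^(−1/2).
T′ = 264 × 1.4^(1/4) = 287 K.

T_eq ≈ 287 K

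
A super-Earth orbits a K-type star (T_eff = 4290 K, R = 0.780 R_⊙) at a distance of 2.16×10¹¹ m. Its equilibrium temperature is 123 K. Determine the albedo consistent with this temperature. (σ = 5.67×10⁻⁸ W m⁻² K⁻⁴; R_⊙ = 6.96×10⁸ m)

R_⋆ = 0.780 × 6.96×10⁸ = 5.43×10⁸ m.
L = 4πR_⋆²σT_⋆⁴ = 4π(5.43×10⁸)² × 5.67×10⁻⁸ × (4290)⁴ = 7.11×10²⁵ W.
S = L/(4πd²) = 121 W m⁻².
From T_eq⁴ = S(1−A)/(4σ): 1−A = 4σT_eq⁴/S.
1−A = 4 × 5.67×10⁻⁸ × (123)⁴ / 121 = 0.428.

A ≈ 0.57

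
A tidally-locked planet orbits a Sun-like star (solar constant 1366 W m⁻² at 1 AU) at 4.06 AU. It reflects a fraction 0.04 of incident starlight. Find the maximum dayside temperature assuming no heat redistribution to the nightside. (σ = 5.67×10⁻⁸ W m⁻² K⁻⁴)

Flux at 4.06 AU: S = 1366/4.06² = 82.9 W m⁻².
With no redistribution each surface element balances locally: S(1−A) = σT⁴.
T = [82.9 × 0.96 / 5.67×10⁻⁸]^(1/4) = (1.40×10⁹)^(1/4) = 194 K.

T_ss ≈ 194 K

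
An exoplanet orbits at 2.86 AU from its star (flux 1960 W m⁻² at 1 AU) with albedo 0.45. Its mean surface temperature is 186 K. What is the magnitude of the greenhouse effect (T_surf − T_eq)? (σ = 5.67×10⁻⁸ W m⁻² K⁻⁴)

S = 1960/2.86² = 239.6 W m⁻².
T_eq = [S(1−A)/(4σ)]^(1/4) = [239.6×0.55/(4×5.67×10⁻⁸)]^(1/4) = 155.3 K.
ΔT = T_surf − T_eq = 186 − 155.3.

ΔT ≈ 30.7 K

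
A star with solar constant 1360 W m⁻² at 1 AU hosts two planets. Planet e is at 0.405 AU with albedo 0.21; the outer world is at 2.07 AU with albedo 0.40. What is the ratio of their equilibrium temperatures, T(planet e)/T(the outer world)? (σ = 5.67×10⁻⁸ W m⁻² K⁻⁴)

T₁/T₂ ≈ 2.422

T_eq = [S₀(1−A)/(4σd²)]^(1/4), so T ∝ (1−A)^(1/4) / √d.
T₁ = [1360×0.79/(4×5.67×10⁻⁸×0.405²)]^(1/4) = 412.24 K.
T₂ = [1360×0.60/(4×5.67×10⁻⁸×2.07²)]^(1/4) = 170.23 K.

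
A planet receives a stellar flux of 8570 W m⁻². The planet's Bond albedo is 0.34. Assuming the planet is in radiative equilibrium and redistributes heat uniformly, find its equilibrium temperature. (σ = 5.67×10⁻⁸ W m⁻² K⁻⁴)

Energy balance: absorbed = emitted ⇒ πR²·S(1−A) = 4πR²·σT_eq⁴, so T_eq⁴ = S(1−A)/(4σ).
T_eq = [8570 × 0.66 / (4 × 5.67×10⁻⁸)]^(1/4) = (2.49×10¹⁰)^(1/4) = 397 K.

T_eq ≈ 397 K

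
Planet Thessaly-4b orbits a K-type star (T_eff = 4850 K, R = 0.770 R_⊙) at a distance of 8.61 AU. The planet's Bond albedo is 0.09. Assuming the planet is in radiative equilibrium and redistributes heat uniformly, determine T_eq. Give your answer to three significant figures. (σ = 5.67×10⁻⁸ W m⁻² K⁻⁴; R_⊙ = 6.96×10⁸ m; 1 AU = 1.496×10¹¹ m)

R_⋆ = 0.770 × 6.96×10⁸ = 5.36×10⁸ m.
d = 8.61 AU = 1.29×10¹² m.
L = 4πR_⋆²σT_⋆⁴ = 4π(5.36×10⁸)² × 5.67×10⁻⁸ × (4850)⁴ = 1.13×10²⁶ W.
S = L/(4πd²) = 5.43 W m⁻².
Energy balance: absorbed = emitted ⇒ πR²·S(1−A) = 4πR²·σT_eq⁴, so T_eq⁴ = S(1−A)/(4σ).
T_eq = [5.43 × 0.91 / (4 × 5.67×10⁻⁸)]^(1/4) = (2.18×10⁷)^(1/4) = 68.3 K.

T_eq ≈ 68.3 K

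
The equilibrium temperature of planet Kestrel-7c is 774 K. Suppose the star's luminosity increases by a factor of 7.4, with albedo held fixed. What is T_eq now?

T_eq ∝ L^(1/4) · d^(−1/2).
T′ = 774 × 7.4^(1/4) = 1280 K.

T_eq ≈ 1280 K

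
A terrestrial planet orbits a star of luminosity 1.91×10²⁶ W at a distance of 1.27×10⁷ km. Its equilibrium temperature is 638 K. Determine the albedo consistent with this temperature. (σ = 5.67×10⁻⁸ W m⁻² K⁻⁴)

d = 1.27×10⁷ km = 1.27×10¹⁰ m.
Flux: S = L/(4πd²) = 1.91×10²⁶/(4π×(1.27×10¹⁰)²) = 9.42×10⁴ W m⁻².
From T_eq⁴ = S(1−A)/(4σ): 1−A = 4σT_eq⁴/S.
1−A = 4 × 5.67×10⁻⁸ × (638)⁴ / 9.42×10⁴ = 0.399.

A ≈ 0.60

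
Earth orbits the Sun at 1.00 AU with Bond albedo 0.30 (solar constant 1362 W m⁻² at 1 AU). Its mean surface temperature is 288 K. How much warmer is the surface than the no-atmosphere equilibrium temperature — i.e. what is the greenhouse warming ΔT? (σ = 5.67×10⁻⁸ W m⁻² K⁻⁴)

S = 1362/1.00² = 1362 W m⁻².
T_eq = [S(1−A)/(4σ)]^(1/4) = [1362×0.70/(4×5.67×10⁻⁸)]^(1/4) = 254.6 K.
ΔT = T_surf − T_eq = 288 − 254.6.

ΔT ≈ 33.4 K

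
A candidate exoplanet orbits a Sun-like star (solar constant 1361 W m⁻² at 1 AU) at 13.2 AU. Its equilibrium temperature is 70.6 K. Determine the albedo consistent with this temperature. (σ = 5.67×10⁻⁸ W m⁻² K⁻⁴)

A ≈ 0.28

Flux at 13.2 AU: S = 1361/13.2² = 7.81 W m⁻².
From T_eq⁴ = S(1−A)/(4σ): 1−A = 4σT_eq⁴/S.
1−A = 4 × 5.67×10⁻⁸ × (70.6)⁴ / 7.81 = 0.721.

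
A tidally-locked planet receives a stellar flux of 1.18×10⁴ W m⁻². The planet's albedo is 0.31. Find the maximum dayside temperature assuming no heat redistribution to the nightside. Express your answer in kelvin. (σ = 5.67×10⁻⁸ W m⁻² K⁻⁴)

T_ss ≈ 616 K

With no redistribution each surface element balances locally: S(1−A) = σT⁴.
T = [1.18×10⁴ × 0.69 / 5.67×10⁻⁸]^(1/4) = (1.44×10¹¹)^(1/4) = 616 K.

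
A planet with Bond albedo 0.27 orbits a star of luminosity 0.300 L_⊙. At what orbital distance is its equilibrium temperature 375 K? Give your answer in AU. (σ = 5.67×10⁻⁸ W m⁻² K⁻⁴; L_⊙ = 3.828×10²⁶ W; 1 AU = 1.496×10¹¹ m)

d ≈ 0.258 AU

L = 0.300 × 3.828×10²⁶ = 1.15×10²⁶ W.
From T_eq⁴ = L(1−A)/(16πσd²): d = √[L(1−A)/(16πσT_eq⁴)].
d = √[1.15×10²⁶ × 0.73 / (16π × 5.67×10⁻⁸ × (375)⁴)] = 3.86×10¹⁰ m = 0.258 AU.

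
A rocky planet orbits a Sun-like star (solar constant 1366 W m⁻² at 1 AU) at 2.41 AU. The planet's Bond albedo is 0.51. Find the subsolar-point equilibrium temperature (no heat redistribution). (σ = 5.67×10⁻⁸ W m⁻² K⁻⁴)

T_ss ≈ 212 K

Flux at 2.41 AU: S = 1366/2.41² = 235 W m⁻².
At the subsolar point the surface absorbs S(1−A) and emits σT⁴ per unit area — no factor of 4, since only the local patch is in balance.
T = [235 × 0.49 / 5.67×10⁻⁸]^(1/4) = (2.03×10⁹)^(1/4) = 212 K.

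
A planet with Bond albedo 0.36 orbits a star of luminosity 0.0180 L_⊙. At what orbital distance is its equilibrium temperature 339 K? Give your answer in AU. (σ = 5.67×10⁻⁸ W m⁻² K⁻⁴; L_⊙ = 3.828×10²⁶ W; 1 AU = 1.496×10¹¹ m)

d ≈ 0.0724 AU

L = 0.0180 × 3.828×10²⁶ = 6.89×10²⁴ W.
From T_eq⁴ = L(1−A)/(16πσd²): d = √[L(1−A)/(16πσT_eq⁴)].
d = √[6.89×10²⁴ × 0.64 / (16π × 5.67×10⁻⁸ × (339)⁴)] = 1.08×10¹⁰ m = 0.0724 AU.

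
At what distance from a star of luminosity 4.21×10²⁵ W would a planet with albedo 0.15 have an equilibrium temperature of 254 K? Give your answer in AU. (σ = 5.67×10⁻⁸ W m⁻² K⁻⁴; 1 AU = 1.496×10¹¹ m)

From T_eq⁴ = L(1−A)/(16πσd²): d = √[L(1−A)/(16πσT_eq⁴)].
d = √[4.21×10²⁵ × 0.85 / (16π × 5.67×10⁻⁸ × (254)⁴)] = 5.49×10¹⁰ m = 0.367 AU.

d ≈ 0.367 AU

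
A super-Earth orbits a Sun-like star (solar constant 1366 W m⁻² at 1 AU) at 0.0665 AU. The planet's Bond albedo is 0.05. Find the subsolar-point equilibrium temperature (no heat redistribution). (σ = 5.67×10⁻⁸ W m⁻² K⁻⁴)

T_ss ≈ 1510 K

Flux at 0.0665 AU: S = 1366/0.0665² = 3.09×10⁵ W m⁻².
At the subsolar point the surface absorbs S(1−A) and emits σT⁴ per unit area — no factor of 4, since only the local patch is in balance.
T = [3.09×10⁵ × 0.95 / 5.67×10⁻⁸]^(1/4) = (5.18×10¹²)^(1/4) = 1510 K.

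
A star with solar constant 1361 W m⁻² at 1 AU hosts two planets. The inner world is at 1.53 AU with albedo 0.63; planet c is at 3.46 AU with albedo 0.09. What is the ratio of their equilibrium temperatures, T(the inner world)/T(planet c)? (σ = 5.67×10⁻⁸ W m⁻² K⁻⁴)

T_eq = [S₀(1−A)/(4σd²)]^(1/4), so T ∝ (1−A)^(1/4) / √d.
T₁ = [1361×0.37/(4×5.67×10⁻⁸×1.53²)]^(1/4) = 175.49 K.
T₂ = [1361×0.91/(4×5.67×10⁻⁸×3.46²)]^(1/4) = 146.14 K.

T₁/T₂ ≈ 1.201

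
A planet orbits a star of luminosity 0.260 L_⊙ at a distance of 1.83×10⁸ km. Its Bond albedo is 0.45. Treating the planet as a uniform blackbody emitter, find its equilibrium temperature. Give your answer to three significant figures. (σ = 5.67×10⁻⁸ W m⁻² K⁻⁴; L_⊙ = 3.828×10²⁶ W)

d = 1.83×10⁸ km = 1.83×10¹¹ m.
L = 0.260 × 3.828×10²⁶ = 9.95×10²⁵ W.
Flux: S = L/(4πd²) = 9.95×10²⁵/(4π×(1.83×10¹¹)²) = 237 W m⁻².
Energy balance: absorbed = emitted ⇒ πR²·S(1−A) = 4πR²·σT_eq⁴, so T_eq⁴ = S(1−A)/(4σ).
T_eq = [237 × 0.55 / (4 × 5.67×10⁻⁸)]^(1/4) = (5.74×10⁸)^(1/4) = 155 K.

T_eq ≈ 155 K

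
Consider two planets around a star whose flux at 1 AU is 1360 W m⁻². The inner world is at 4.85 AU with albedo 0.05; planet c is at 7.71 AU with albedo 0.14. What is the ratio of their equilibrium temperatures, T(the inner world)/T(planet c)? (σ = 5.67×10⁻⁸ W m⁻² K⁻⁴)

T₁/T₂ ≈ 1.293

T_eq = [S₀(1−A)/(4σd²)]^(1/4), so T ∝ (1−A)^(1/4) / √d.
T₁ = [1360×0.95/(4×5.67×10⁻⁸×4.85²)]^(1/4) = 124.75 K.
T₂ = [1360×0.86/(4×5.67×10⁻⁸×7.71²)]^(1/4) = 96.51 K.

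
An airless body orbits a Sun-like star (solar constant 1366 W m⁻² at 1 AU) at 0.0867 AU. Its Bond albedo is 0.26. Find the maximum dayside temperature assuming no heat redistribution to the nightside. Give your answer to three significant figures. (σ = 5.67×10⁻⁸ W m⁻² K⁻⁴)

Flux at 0.0867 AU: S = 1366/0.0867² = 1.82×10⁵ W m⁻².
With no redistribution each surface element balances locally: S(1−A) = σT⁴.
T = [1.82×10⁵ × 0.74 / 5.67×10⁻⁸]^(1/4) = (2.37×10¹²)^(1/4) = 1240 K.

T_ss ≈ 1240 K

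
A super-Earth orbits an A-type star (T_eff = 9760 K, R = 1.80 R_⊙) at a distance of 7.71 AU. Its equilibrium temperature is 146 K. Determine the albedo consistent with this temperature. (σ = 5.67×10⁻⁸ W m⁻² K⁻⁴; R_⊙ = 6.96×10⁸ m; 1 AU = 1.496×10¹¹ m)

R_⋆ = 1.80 × 6.96×10⁸ = 1.25×10⁹ m.
d = 7.71 AU = 1.15×10¹² m.
L = 4πR_⋆²σT_⋆⁴ = 4π(1.25×10⁹)² × 5.67×10⁻⁸ × (9760)⁴ = 1.01×10²⁸ W.
S = L/(4πd²) = 607 W m⁻².
From T_eq⁴ = S(1−A)/(4σ): 1−A = 4σT_eq⁴/S.
1−A = 4 × 5.67×10⁻⁸ × (146)⁴ / 607 = 0.170.

A ≈ 0.83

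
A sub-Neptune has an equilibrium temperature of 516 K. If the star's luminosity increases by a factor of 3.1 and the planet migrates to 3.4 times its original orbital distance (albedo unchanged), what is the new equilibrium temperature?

T_eq ∝ L^(1/4) · d^(−1/2).
T′ = 516 × 3.1^(1/4) / 3.4^(1/2) = 371 K.

T_eq ≈ 371 K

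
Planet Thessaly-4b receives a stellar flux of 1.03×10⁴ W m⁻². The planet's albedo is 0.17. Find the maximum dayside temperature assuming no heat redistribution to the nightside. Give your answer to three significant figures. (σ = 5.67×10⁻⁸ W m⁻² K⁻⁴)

T_ss ≈ 623 K

With no redistribution each surface element balances locally: S(1−A) = σT⁴.
T = [1.03×10⁴ × 0.83 / 5.67×10⁻⁸]^(1/4) = (1.51×10¹¹)^(1/4) = 623 K.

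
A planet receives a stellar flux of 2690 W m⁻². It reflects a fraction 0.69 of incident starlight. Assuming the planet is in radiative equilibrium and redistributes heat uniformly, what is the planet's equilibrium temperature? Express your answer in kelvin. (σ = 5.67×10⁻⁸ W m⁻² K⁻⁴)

T_eq ≈ 246 K

Energy balance: absorbed = emitted ⇒ πR²·S(1−A) = 4πR²·σT_eq⁴, so T_eq⁴ = S(1−A)/(4σ).
T_eq = [2690 × 0.31 / (4 × 5.67×10⁻⁸)]^(1/4) = (3.68×10⁹)^(1/4) = 246 K.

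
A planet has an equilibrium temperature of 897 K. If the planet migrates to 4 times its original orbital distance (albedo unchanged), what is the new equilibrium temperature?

T_eq ≈ 448 K

T_eq ∝ L^(1/4) · d^(−1/2).
T′ = 897 / 4^(1/2) = 448 K.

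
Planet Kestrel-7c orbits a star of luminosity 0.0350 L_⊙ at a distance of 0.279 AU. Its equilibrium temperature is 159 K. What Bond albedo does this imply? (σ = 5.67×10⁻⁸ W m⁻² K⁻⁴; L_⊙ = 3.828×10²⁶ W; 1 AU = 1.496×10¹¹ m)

d = 0.279 AU = 4.17×10¹⁰ m.
L = 0.0350 × 3.828×10²⁶ = 1.34×10²⁵ W.
Flux: S = L/(4πd²) = 1.34×10²⁵/(4π×(4.17×10¹⁰)²) = 612 W m⁻².
From T_eq⁴ = S(1−A)/(4σ): 1−A = 4σT_eq⁴/S.
1−A = 4 × 5.67×10⁻⁸ × (159)⁴ / 612 = 0.237.

A ≈ 0.76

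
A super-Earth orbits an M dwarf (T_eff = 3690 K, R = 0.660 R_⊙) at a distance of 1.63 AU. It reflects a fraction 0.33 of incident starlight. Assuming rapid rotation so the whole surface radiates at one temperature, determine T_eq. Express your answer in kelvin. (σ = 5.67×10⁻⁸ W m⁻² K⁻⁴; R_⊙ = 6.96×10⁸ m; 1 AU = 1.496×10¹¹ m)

R_⋆ = 0.660 × 6.96×10⁸ = 4.59×10⁸ m.
d = 1.63 AU = 2.44×10¹¹ m.
L = 4πR_⋆²σT_⋆⁴ = 4π(4.59×10⁸)² × 5.67×10⁻⁸ × (3690)⁴ = 2.79×10²⁵ W.
S = L/(4πd²) = 37.3 W m⁻².
Energy balance: absorbed = emitted ⇒ πR²·S(1−A) = 4πR²·σT_eq⁴, so T_eq⁴ = S(1−A)/(4σ).
T_eq = [37.3 × 0.67 / (4 × 5.67×10⁻⁸)]^(1/4) = (1.10×10⁸)^(1/4) = 102 K.

T_eq ≈ 102 K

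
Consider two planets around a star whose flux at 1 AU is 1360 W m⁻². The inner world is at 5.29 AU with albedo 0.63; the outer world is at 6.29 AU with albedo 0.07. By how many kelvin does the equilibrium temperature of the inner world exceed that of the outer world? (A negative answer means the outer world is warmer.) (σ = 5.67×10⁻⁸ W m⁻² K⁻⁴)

ΔT ≈ -14.6 K

T_eq = [S₀(1−A)/(4σd²)]^(1/4), so T ∝ (1−A)^(1/4) / √d.
T₁ = [1360×0.37/(4×5.67×10⁻⁸×5.29²)]^(1/4) = 94.36 K.
T₂ = [1360×0.93/(4×5.67×10⁻⁸×6.29²)]^(1/4) = 108.96 K.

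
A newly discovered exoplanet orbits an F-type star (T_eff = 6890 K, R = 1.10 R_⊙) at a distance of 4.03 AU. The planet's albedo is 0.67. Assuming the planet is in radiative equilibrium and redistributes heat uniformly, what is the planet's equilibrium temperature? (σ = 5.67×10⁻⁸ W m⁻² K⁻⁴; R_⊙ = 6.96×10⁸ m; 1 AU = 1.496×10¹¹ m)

T_eq ≈ 132 K

R_⋆ = 1.10 × 6.96×10⁸ = 7.66×10⁸ m.
d = 4.03 AU = 6.03×10¹¹ m.
L = 4πR_⋆²σT_⋆⁴ = 4π(7.66×10⁸)² × 5.67×10⁻⁸ × (6890)⁴ = 9.41×10²⁶ W.
S = L/(4πd²) = 206 W m⁻².
Energy balance: absorbed = emitted ⇒ πR²·S(1−A) = 4πR²·σT_eq⁴, so T_eq⁴ = S(1−A)/(4σ).
T_eq = [206 × 0.33 / (4 × 5.67×10⁻⁸)]^(1/4) = (3.00×10⁸)^(1/4) = 132 K.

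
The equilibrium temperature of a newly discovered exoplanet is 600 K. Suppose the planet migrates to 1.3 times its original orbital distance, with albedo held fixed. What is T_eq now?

T_eq ≈ 526 K

T_eq ∝ L^(1/4) · d^(−1/2).
T′ = 600 / 1.3^(1/2) = 526 K.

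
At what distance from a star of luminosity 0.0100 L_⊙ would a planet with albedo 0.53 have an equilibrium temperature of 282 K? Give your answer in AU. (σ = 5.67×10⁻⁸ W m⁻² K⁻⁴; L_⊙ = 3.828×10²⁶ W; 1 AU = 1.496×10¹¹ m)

d ≈ 0.0668 AU

L = 0.0100 × 3.828×10²⁶ = 3.83×10²⁴ W.
From T_eq⁴ = L(1−A)/(16πσd²): d = √[L(1−A)/(16πσT_eq⁴)].
d = √[3.83×10²⁴ × 0.47 / (16π × 5.67×10⁻⁸ × (282)⁴)] = 9.99×10⁹ m = 0.0668 AU.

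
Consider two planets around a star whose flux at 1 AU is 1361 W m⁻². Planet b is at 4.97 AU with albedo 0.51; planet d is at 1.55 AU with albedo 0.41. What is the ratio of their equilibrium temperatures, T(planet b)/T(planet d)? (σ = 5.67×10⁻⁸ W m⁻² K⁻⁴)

T₁/T₂ ≈ 0.533

T_eq = [S₀(1−A)/(4σd²)]^(1/4), so T ∝ (1−A)^(1/4) / √d.
T₁ = [1361×0.49/(4×5.67×10⁻⁸×4.97²)]^(1/4) = 104.45 K.
T₂ = [1361×0.59/(4×5.67×10⁻⁸×1.55²)]^(1/4) = 195.93 K.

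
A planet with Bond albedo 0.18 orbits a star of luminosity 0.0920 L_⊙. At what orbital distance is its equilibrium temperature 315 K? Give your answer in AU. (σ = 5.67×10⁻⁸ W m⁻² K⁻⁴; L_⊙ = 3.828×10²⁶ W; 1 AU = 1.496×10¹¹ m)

L = 0.0920 × 3.828×10²⁶ = 3.52×10²⁵ W.
From T_eq⁴ = L(1−A)/(16πσd²): d = √[L(1−A)/(16πσT_eq⁴)].
d = √[3.52×10²⁵ × 0.82 / (16π × 5.67×10⁻⁸ × (315)⁴)] = 3.21×10¹⁰ m = 0.214 AU.

d ≈ 0.214 AU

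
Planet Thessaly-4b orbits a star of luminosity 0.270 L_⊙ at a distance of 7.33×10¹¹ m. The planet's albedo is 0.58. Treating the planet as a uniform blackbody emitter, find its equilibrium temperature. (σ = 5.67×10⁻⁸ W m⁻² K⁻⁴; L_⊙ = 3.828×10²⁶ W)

L = 0.270 × 3.828×10²⁶ = 1.03×10²⁶ W.
Flux: S = L/(4πd²) = 1.03×10²⁶/(4π×(7.33×10¹¹)²) = 15.3 W m⁻².
Energy balance: absorbed = emitted ⇒ πR²·S(1−A) = 4πR²·σT_eq⁴, so T_eq⁴ = S(1−A)/(4σ).
T_eq = [15.3 × 0.42 / (4 × 5.67×10⁻⁸)]^(1/4) = (2.83×10⁷)^(1/4) = 73.0 K.

T_eq ≈ 73.0 K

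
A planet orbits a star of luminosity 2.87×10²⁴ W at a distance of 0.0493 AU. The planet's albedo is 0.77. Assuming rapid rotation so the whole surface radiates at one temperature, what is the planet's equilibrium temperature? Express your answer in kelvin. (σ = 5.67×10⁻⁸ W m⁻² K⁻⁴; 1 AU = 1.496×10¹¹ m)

T_eq ≈ 255 K

d = 0.0493 AU = 7.38×10⁹ m.
Flux: S = L/(4πd²) = 2.87×10²⁴/(4π×(7.38×10⁹)²) = 4200 W m⁻².
Energy balance: absorbed = emitted ⇒ πR²·S(1−A) = 4πR²·σT_eq⁴, so T_eq⁴ = S(1−A)/(4σ).
T_eq = [4200 × 0.23 / (4 × 5.67×10⁻⁸)]^(1/4) = (4.26×10⁹)^(1/4) = 255 K.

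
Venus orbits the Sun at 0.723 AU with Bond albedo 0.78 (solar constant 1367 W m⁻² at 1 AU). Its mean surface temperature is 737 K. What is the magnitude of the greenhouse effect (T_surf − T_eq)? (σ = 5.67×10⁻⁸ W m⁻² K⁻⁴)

S = 1367/0.723² = 2615 W m⁻².
T_eq = [S(1−A)/(4σ)]^(1/4) = [2615×0.22/(4×5.67×10⁻⁸)]^(1/4) = 224.4 K.
ΔT = T_surf − T_eq = 737 − 224.4.

ΔT ≈ 512.6 K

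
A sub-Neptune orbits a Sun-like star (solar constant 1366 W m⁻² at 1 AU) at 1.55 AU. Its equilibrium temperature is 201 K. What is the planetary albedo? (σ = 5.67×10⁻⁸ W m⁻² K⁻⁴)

Flux at 1.55 AU: S = 1366/1.55² = 569 W m⁻².
From T_eq⁴ = S(1−A)/(4σ): 1−A = 4σT_eq⁴/S.
1−A = 4 × 5.67×10⁻⁸ × (201)⁴ / 569 = 0.651.

A ≈ 0.35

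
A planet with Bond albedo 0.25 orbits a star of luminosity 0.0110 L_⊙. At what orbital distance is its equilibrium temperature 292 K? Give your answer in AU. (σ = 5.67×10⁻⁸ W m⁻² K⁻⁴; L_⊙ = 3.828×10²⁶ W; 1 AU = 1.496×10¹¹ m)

d ≈ 0.0825 AU

L = 0.0110 × 3.828×10²⁶ = 4.21×10²⁴ W.
From T_eq⁴ = L(1−A)/(16πσd²): d = √[L(1−A)/(16πσT_eq⁴)].
d = √[4.21×10²⁴ × 0.75 / (16π × 5.67×10⁻⁸ × (292)⁴)] = 1.23×10¹⁰ m = 0.0825 AU.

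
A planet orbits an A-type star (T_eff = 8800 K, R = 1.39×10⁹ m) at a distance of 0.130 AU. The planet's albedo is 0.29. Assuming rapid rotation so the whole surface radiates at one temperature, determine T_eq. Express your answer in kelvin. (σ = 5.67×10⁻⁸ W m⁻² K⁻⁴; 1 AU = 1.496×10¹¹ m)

T_eq ≈ 1530 K

d = 0.130 AU = 1.94×10¹⁰ m.
L = 4πR_⋆²σT_⋆⁴ = 4π(1.39×10⁹)² × 5.67×10⁻⁸ × (8800)⁴ = 8.26×10²⁷ W.
S = L/(4πd²) = 1.74×10⁶ W m⁻².
Energy balance: absorbed = emitted ⇒ πR²·S(1−A) = 4πR²·σT_eq⁴, so T_eq⁴ = S(1−A)/(4σ).
T_eq = [1.74×10⁶ × 0.71 / (4 × 5.67×10⁻⁸)]^(1/4) = (5.44×10¹²)^(1/4) = 1530 K.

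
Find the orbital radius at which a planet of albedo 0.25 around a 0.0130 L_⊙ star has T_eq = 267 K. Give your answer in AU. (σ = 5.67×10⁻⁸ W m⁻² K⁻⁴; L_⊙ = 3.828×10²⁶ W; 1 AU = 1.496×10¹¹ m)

L = 0.0130 × 3.828×10²⁶ = 4.98×10²⁴ W.
From T_eq⁴ = L(1−A)/(16πσd²): d = √[L(1−A)/(16πσT_eq⁴)].
d = √[4.98×10²⁴ × 0.75 / (16π × 5.67×10⁻⁸ × (267)⁴)] = 1.61×10¹⁰ m = 0.107 AU.

d ≈ 0.107 AU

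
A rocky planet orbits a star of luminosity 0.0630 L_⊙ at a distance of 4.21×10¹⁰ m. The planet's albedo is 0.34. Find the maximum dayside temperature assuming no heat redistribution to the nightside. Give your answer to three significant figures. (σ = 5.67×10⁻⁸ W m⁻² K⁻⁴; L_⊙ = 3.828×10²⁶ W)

T_ss ≈ 335 K

L = 0.0630 × 3.828×10²⁶ = 2.41×10²⁵ W.
Flux: S = L/(4πd²) = 2.41×10²⁵/(4π×(4.21×10¹⁰)²) = 1080 W m⁻².
With no redistribution each surface element balances locally: S(1−A) = σT⁴.
T = [1080 × 0.66 / 5.67×10⁻⁸]^(1/4) = (1.26×10¹⁰)^(1/4) = 335 K.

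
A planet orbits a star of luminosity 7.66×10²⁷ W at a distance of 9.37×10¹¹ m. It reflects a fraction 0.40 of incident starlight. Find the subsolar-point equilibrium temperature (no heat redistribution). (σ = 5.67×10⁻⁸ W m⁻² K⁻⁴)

Flux: S = L/(4πd²) = 7.66×10²⁷/(4π×(9.37×10¹¹)²) = 694 W m⁻².
At the subsolar point the surface absorbs S(1−A) and emits σT⁴ per unit area — no factor of 4, since only the local patch is in balance.
T = [694 × 0.60 / 5.67×10⁻⁸]^(1/4) = (7.35×10⁹)^(1/4) = 293 K.

T_ss ≈ 293 K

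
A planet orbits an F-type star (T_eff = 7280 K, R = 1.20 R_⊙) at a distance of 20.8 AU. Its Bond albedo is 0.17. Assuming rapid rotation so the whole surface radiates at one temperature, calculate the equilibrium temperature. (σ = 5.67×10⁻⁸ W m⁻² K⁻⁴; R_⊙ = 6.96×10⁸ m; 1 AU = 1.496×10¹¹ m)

T_eq ≈ 80.5 K

R_⋆ = 1.20 × 6.96×10⁸ = 8.35×10⁸ m.
d = 20.8 AU = 3.11×10¹² m.
L = 4πR_⋆²σT_⋆⁴ = 4π(8.35×10⁸)² × 5.67×10⁻⁸ × (7280)⁴ = 1.40×10²⁷ W.
S = L/(4πd²) = 11.5 W m⁻².
Energy balance: absorbed = emitted ⇒ πR²·S(1−A) = 4πR²·σT_eq⁴, so T_eq⁴ = S(1−A)/(4σ).
T_eq = [11.5 × 0.83 / (4 × 5.67×10⁻⁸)]^(1/4) = (4.20×10⁷)^(1/4) = 80.5 K.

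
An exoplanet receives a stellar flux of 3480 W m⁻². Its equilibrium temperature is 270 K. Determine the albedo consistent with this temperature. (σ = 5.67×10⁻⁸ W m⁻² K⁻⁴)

A ≈ 0.65

From T_eq⁴ = S(1−A)/(4σ): 1−A = 4σT_eq⁴/S.
1−A = 4 × 5.67×10⁻⁸ × (270)⁴ / 3480 = 0.346.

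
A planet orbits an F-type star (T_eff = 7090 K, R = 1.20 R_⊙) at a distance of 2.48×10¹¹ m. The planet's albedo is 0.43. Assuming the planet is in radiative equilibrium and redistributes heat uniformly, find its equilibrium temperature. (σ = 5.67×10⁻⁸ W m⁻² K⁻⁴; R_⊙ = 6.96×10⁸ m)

R_⋆ = 1.20 × 6.96×10⁸ = 8.35×10⁸ m.
L = 4πR_⋆²σT_⋆⁴ = 4π(8.35×10⁸)² × 5.67×10⁻⁸ × (7090)⁴ = 1.26×10²⁷ W.
S = L/(4πd²) = 1620 W m⁻².
Energy balance: absorbed = emitted ⇒ πR²·S(1−A) = 4πR²·σT_eq⁴, so T_eq⁴ = S(1−A)/(4σ).
T_eq = [1620 × 0.57 / (4 × 5.67×10⁻⁸)]^(1/4) = (4.08×10⁹)^(1/4) = 253 K.

T_eq ≈ 253 K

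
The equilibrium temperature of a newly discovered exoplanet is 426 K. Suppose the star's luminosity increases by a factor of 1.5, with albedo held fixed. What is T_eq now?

T_eq ≈ 471 K

T_eq ∝ L^(1/4) · d^(−1/2).
T′ = 426 × 1.5^(1/4) = 471 K.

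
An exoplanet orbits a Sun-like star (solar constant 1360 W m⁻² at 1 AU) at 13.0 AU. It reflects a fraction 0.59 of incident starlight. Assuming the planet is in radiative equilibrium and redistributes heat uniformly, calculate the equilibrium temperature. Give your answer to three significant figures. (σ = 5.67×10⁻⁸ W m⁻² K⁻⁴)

Flux at 13.0 AU: S = 1360/13.0² = 8.05 W m⁻².
Energy balance: absorbed = emitted ⇒ πR²·S(1−A) = 4πR²·σT_eq⁴, so T_eq⁴ = S(1−A)/(4σ).
T_eq = [8.05 × 0.41 / (4 × 5.67×10⁻⁸)]^(1/4) = (1.45×10⁷)^(1/4) = 61.8 K.

T_eq ≈ 61.8 K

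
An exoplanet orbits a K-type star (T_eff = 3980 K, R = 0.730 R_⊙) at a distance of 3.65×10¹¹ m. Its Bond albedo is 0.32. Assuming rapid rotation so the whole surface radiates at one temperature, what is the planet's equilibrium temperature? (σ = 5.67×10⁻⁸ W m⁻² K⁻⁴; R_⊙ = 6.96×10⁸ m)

R_⋆ = 0.730 × 6.96×10⁸ = 5.08×10⁸ m.
L = 4πR_⋆²σT_⋆⁴ = 4π(5.08×10⁸)² × 5.67×10⁻⁸ × (3980)⁴ = 4.62×10²⁵ W.
S = L/(4πd²) = 27.6 W m⁻².
Energy balance: absorbed = emitted ⇒ πR²·S(1−A) = 4πR²·σT_eq⁴, so T_eq⁴ = S(1−A)/(4σ).
T_eq = [27.6 × 0.68 / (4 × 5.67×10⁻⁸)]^(1/4) = (8.27×10⁷)^(1/4) = 95.3 K.

T_eq ≈ 95.3 K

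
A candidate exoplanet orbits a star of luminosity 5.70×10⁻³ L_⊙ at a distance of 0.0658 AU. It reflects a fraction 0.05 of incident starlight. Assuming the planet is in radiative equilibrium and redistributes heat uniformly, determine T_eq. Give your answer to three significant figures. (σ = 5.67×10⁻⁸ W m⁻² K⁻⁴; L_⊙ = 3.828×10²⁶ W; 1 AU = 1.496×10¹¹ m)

T_eq ≈ 294 K

d = 0.0658 AU = 9.84×10⁹ m.
L = 5.70×10⁻³ × 3.828×10²⁶ = 2.18×10²⁴ W.
Flux: S = L/(4πd²) = 2.18×10²⁴/(4π×(9.84×10⁹)²) = 1790 W m⁻².
Energy balance: absorbed = emitted ⇒ πR²·S(1−A) = 4πR²·σT_eq⁴, so T_eq⁴ = S(1−A)/(4σ).
T_eq = [1790 × 0.95 / (4 × 5.67×10⁻⁸)]^(1/4) = (7.51×10⁹)^(1/4) = 294 K.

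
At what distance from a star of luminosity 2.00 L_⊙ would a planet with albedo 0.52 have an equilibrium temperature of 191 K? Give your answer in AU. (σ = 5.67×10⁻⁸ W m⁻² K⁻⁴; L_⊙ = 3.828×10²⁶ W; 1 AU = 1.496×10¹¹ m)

d ≈ 2.08 AU

L = 2.00 × 3.828×10²⁶ = 7.66×10²⁶ W.
From T_eq⁴ = L(1−A)/(16πσd²): d = √[L(1−A)/(16πσT_eq⁴)].
d = √[7.66×10²⁶ × 0.48 / (16π × 5.67×10⁻⁸ × (191)⁴)] = 3.11×10¹¹ m = 2.08 AU.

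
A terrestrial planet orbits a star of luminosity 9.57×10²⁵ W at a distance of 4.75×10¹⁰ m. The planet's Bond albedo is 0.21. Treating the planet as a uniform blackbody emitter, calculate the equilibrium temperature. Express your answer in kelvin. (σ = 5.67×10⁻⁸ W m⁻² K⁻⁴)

T_eq ≈ 329 K

Flux: S = L/(4πd²) = 9.57×10²⁵/(4π×(4.75×10¹⁰)²) = 3380 W m⁻².
Energy balance: absorbed = emitted ⇒ πR²·S(1−A) = 4πR²·σT_eq⁴, so T_eq⁴ = S(1−A)/(4σ).
T_eq = [3380 × 0.79 / (4 × 5.67×10⁻⁸)]^(1/4) = (1.18×10¹⁰)^(1/4) = 329 K.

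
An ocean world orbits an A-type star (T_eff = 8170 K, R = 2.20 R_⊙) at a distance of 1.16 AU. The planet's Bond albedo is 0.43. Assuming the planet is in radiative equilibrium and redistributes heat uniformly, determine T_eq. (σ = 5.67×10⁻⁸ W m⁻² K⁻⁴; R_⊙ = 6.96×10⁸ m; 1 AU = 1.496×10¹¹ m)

R_⋆ = 2.20 × 6.96×10⁸ = 1.53×10⁹ m.
d = 1.16 AU = 1.74×10¹¹ m.
L = 4πR_⋆²σT_⋆⁴ = 4π(1.53×10⁹)² × 5.67×10⁻⁸ × (8170)⁴ = 7.44×10²⁷ W.
S = L/(4πd²) = 1.97×10⁴ W m⁻².
Energy balance: absorbed = emitted ⇒ πR²·S(1−A) = 4πR²·σT_eq⁴, so T_eq⁴ = S(1−A)/(4σ).
T_eq = [1.97×10⁴ × 0.57 / (4 × 5.67×10⁻⁸)]^(1/4) = (4.94×10¹⁰)^(1/4) = 472 K.

T_eq ≈ 472 K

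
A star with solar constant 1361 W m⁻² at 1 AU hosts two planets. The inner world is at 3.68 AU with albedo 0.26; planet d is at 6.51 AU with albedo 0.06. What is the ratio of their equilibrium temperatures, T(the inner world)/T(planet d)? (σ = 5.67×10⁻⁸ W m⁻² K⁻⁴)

T_eq = [S₀(1−A)/(4σd²)]^(1/4), so T ∝ (1−A)^(1/4) / √d.
T₁ = [1361×0.74/(4×5.67×10⁻⁸×3.68²)]^(1/4) = 134.57 K.
T₂ = [1361×0.94/(4×5.67×10⁻⁸×6.51²)]^(1/4) = 107.41 K.

T₁/T₂ ≈ 1.253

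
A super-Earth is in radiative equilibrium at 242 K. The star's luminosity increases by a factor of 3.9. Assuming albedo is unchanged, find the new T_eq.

T_eq ∝ L^(1/4) · d^(−1/2).
T′ = 242 × 3.9^(1/4) = 340 K.

T_eq ≈ 340 K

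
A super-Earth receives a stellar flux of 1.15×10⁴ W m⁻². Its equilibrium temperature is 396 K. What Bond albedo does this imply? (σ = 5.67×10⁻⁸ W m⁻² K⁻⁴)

From T_eq⁴ = S(1−A)/(4σ): 1−A = 4σT_eq⁴/S.
1−A = 4 × 5.67×10⁻⁸ × (396)⁴ / 1.15×10⁴ = 0.485.

A ≈ 0.52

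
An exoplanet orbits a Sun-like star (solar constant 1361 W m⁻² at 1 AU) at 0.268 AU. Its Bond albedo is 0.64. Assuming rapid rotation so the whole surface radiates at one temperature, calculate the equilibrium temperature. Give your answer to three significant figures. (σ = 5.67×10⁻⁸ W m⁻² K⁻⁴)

Flux at 0.268 AU: S = 1361/0.268² = 1.89×10⁴ W m⁻².
Energy balance: absorbed = emitted ⇒ πR²·S(1−A) = 4πR²·σT_eq⁴, so T_eq⁴ = S(1−A)/(4σ).
T_eq = [1.89×10⁴ × 0.36 / (4 × 5.67×10⁻⁸)]^(1/4) = (3.01×10¹⁰)^(1/4) = 416 K.

T_eq ≈ 416 K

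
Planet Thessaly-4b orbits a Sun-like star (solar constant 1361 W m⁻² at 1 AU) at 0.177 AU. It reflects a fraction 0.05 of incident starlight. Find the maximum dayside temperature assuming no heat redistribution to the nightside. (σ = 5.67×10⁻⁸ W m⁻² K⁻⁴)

T_ss ≈ 924 K

Flux at 0.177 AU: S = 1361/0.177² = 4.34×10⁴ W m⁻².
With no redistribution each surface element balances locally: S(1−A) = σT⁴.
T = [4.34×10⁴ × 0.95 / 5.67×10⁻⁸]^(1/4) = (7.28×10¹¹)^(1/4) = 924 K.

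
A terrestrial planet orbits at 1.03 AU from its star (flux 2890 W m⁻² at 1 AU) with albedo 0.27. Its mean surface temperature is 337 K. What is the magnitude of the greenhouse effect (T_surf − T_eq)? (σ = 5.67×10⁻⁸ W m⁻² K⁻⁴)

S = 2890/1.03² = 2724 W m⁻².
T_eq = [S(1−A)/(4σ)]^(1/4) = [2724×0.73/(4×5.67×10⁻⁸)]^(1/4) = 306.0 K.
ΔT = T_surf − T_eq = 337 − 306.0.

ΔT ≈ 31.0 K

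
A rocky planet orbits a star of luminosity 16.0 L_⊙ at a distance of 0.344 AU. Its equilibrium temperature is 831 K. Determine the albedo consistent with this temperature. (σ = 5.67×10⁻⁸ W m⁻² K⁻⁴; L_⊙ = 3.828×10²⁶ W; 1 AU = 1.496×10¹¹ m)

A ≈ 0.41

d = 0.344 AU = 5.15×10¹⁰ m.
L = 16.0 × 3.828×10²⁶ = 6.12×10²⁷ W.
Flux: S = L/(4πd²) = 6.12×10²⁷/(4π×(5.15×10¹⁰)²) = 1.84×10⁵ W m⁻².
From T_eq⁴ = S(1−A)/(4σ): 1−A = 4σT_eq⁴/S.
1−A = 4 × 5.67×10⁻⁸ × (831)⁴ / 1.84×10⁵ = 0.588.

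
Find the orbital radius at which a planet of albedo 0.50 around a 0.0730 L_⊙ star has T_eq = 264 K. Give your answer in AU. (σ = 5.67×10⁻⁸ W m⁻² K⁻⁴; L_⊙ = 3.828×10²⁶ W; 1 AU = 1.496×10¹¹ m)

d ≈ 0.212 AU

L = 0.0730 × 3.828×10²⁶ = 2.79×10²⁵ W.
From T_eq⁴ = L(1−A)/(16πσd²): d = √[L(1−A)/(16πσT_eq⁴)].
d = √[2.79×10²⁵ × 0.50 / (16π × 5.67×10⁻⁸ × (264)⁴)] = 3.18×10¹⁰ m = 0.212 AU.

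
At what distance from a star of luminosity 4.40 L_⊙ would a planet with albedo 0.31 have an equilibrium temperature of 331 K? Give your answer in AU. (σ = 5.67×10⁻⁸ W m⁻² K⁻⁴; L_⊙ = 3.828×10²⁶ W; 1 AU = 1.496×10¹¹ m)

d ≈ 1.23 AU

L = 4.40 × 3.828×10²⁶ = 1.68×10²⁷ W.
From T_eq⁴ = L(1−A)/(16πσd²): d = √[L(1−A)/(16πσT_eq⁴)].
d = √[1.68×10²⁷ × 0.69 / (16π × 5.67×10⁻⁸ × (331)⁴)] = 1.84×10¹¹ m = 1.23 AU.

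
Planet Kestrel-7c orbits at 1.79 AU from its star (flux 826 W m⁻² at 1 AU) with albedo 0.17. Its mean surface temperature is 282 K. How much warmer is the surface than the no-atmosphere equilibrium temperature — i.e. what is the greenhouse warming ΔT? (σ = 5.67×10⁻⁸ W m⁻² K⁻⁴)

ΔT ≈ 106.7 K

S = 826/1.79² = 257.8 W m⁻².
T_eq = [S(1−A)/(4σ)]^(1/4) = [257.8×0.83/(4×5.67×10⁻⁸)]^(1/4) = 175.3 K.
ΔT = T_surf − T_eq = 282 − 175.3.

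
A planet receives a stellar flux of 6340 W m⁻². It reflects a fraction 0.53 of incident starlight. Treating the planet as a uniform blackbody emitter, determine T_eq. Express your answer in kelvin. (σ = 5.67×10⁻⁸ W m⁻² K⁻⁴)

T_eq ≈ 339 K

Energy balance: absorbed = emitted ⇒ πR²·S(1−A) = 4πR²·σT_eq⁴, so T_eq⁴ = S(1−A)/(4σ).
T_eq = [6340 × 0.47 / (4 × 5.67×10⁻⁸)]^(1/4) = (1.31×10¹⁰)^(1/4) = 339 K.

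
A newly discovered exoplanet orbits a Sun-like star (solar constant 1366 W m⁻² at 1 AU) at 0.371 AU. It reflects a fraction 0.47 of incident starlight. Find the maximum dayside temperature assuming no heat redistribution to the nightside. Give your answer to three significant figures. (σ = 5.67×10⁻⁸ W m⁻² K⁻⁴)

T_ss ≈ 552 K

Flux at 0.371 AU: S = 1366/0.371² = 9920 W m⁻².
With no redistribution each surface element balances locally: S(1−A) = σT⁴.
T = [9920 × 0.53 / 5.67×10⁻⁸]^(1/4) = (9.28×10¹⁰)^(1/4) = 552 K.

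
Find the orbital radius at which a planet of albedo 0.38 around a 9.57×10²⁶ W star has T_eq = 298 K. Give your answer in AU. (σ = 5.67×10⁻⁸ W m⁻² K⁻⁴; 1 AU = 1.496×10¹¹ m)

From T_eq⁴ = L(1−A)/(16πσd²): d = √[L(1−A)/(16πσT_eq⁴)].
d = √[9.57×10²⁶ × 0.62 / (16π × 5.67×10⁻⁸ × (298)⁴)] = 1.62×10¹¹ m = 1.09 AU.

d ≈ 1.09 AU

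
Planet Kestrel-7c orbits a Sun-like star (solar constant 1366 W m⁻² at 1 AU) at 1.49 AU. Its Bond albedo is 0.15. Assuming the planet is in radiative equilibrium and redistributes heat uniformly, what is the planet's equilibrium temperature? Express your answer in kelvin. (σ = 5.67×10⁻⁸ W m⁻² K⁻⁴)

T_eq ≈ 219 K

Flux at 1.49 AU: S = 1366/1.49² = 615 W m⁻².
Energy balance: absorbed = emitted ⇒ πR²·S(1−A) = 4πR²·σT_eq⁴, so T_eq⁴ = S(1−A)/(4σ).
T_eq = [615 × 0.85 / (4 × 5.67×10⁻⁸)]^(1/4) = (2.31×10⁹)^(1/4) = 219 K.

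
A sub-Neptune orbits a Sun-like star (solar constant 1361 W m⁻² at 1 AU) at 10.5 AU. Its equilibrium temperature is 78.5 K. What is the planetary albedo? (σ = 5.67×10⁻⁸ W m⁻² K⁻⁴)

Flux at 10.5 AU: S = 1361/10.5² = 12.3 W m⁻².
From T_eq⁴ = S(1−A)/(4σ): 1−A = 4σT_eq⁴/S.
1−A = 4 × 5.67×10⁻⁸ × (78.5)⁴ / 12.3 = 0.698.

A ≈ 0.30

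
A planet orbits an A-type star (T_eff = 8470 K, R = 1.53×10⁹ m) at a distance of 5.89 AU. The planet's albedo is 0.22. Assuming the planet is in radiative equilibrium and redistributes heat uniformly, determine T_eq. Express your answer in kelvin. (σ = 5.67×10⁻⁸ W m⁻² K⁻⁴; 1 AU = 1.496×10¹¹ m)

T_eq ≈ 235 K

d = 5.89 AU = 8.81×10¹¹ m.
L = 4πR_⋆²σT_⋆⁴ = 4π(1.53×10⁹)² × 5.67×10⁻⁸ × (8470)⁴ = 8.58×10²⁷ W.
S = L/(4πd²) = 880 W m⁻².
Energy balance: absorbed = emitted ⇒ πR²·S(1−A) = 4πR²·σT_eq⁴, so T_eq⁴ = S(1−A)/(4σ).
T_eq = [880 × 0.78 / (4 × 5.67×10⁻⁸)]^(1/4) = (3.03×10⁹)^(1/4) = 235 K.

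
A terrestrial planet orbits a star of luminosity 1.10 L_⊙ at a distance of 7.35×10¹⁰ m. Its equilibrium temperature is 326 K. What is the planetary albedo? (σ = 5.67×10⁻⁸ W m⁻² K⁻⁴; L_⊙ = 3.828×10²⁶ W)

A ≈ 0.59

L = 1.10 × 3.828×10²⁶ = 4.21×10²⁶ W.
Flux: S = L/(4πd²) = 4.21×10²⁶/(4π×(7.35×10¹⁰)²) = 6200 W m⁻².
From T_eq⁴ = S(1−A)/(4σ): 1−A = 4σT_eq⁴/S.
1−A = 4 × 5.67×10⁻⁸ × (326)⁴ / 6200 = 0.413.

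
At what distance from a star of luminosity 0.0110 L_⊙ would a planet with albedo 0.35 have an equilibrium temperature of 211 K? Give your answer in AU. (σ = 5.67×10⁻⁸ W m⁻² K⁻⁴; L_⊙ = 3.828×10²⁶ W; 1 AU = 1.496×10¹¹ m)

d ≈ 0.147 AU

L = 0.0110 × 3.828×10²⁶ = 4.21×10²⁴ W.
From T_eq⁴ = L(1−A)/(16πσd²): d = √[L(1−A)/(16πσT_eq⁴)].
d = √[4.21×10²⁴ × 0.65 / (16π × 5.67×10⁻⁸ × (211)⁴)] = 2.20×10¹⁰ m = 0.147 AU.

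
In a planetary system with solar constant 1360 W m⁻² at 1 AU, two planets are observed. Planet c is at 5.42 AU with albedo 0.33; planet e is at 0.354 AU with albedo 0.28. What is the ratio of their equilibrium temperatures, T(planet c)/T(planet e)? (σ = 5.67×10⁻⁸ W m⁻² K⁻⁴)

T₁/T₂ ≈ 0.251

T_eq = [S₀(1−A)/(4σd²)]^(1/4), so T ∝ (1−A)^(1/4) / √d.
T₁ = [1360×0.67/(4×5.67×10⁻⁸×5.42²)]^(1/4) = 108.14 K.
T₂ = [1360×0.72/(4×5.67×10⁻⁸×0.354²)]^(1/4) = 430.83 K.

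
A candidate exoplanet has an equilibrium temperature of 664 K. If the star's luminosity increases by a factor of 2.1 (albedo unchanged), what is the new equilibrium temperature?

T_eq ≈ 799 K

T_eq ∝ L^(1/4) · d^(−1/2).
T′ = 664 × 2.1^(1/4) = 799 K.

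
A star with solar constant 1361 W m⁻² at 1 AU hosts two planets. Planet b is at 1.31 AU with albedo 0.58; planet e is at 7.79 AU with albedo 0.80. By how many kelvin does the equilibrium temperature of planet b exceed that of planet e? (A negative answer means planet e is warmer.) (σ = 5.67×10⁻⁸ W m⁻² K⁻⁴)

T_eq = [S₀(1−A)/(4σd²)]^(1/4), so T ∝ (1−A)^(1/4) / √d.
T₁ = [1361×0.42/(4×5.67×10⁻⁸×1.31²)]^(1/4) = 195.76 K.
T₂ = [1361×0.20/(4×5.67×10⁻⁸×7.79²)]^(1/4) = 66.69 K.

ΔT ≈ 129.1 K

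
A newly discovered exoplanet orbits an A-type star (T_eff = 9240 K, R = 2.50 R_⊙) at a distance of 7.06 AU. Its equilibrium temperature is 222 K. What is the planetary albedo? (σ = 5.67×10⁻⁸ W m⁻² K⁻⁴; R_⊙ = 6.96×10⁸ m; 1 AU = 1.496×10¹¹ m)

R_⋆ = 2.50 × 6.96×10⁸ = 1.74×10⁹ m.
d = 7.06 AU = 1.06×10¹² m.
L = 4πR_⋆²σT_⋆⁴ = 4π(1.74×10⁹)² × 5.67×10⁻⁸ × (9240)⁴ = 1.57×10²⁸ W.
S = L/(4πd²) = 1120 W m⁻².
From T_eq⁴ = S(1−A)/(4σ): 1−A = 4σT_eq⁴/S.
1−A = 4 × 5.67×10⁻⁸ × (222)⁴ / 1120 = 0.491.

A ≈ 0.51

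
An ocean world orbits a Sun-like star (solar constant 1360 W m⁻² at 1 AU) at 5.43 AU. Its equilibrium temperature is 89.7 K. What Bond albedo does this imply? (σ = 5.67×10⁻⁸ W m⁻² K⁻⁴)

Flux at 5.43 AU: S = 1360/5.43² = 46.1 W m⁻².
From T_eq⁴ = S(1−A)/(4σ): 1−A = 4σT_eq⁴/S.
1−A = 4 × 5.67×10⁻⁸ × (89.7)⁴ / 46.1 = 0.318.

A ≈ 0.68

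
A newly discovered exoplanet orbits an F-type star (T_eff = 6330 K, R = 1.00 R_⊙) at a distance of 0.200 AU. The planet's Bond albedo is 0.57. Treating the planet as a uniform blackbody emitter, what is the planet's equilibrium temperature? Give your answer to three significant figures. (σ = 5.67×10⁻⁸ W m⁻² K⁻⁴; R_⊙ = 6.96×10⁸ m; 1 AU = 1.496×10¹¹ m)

T_eq ≈ 553 K

R_⋆ = 1.00 × 6.96×10⁸ = 6.96×10⁸ m.
d = 0.200 AU = 2.99×10¹⁰ m.
L = 4πR_⋆²σT_⋆⁴ = 4π(6.96×10⁸)² × 5.67×10⁻⁸ × (6330)⁴ = 5.54×10²⁶ W.
S = L/(4πd²) = 4.93×10⁴ W m⁻².
Energy balance: absorbed = emitted ⇒ πR²·S(1−A) = 4πR²·σT_eq⁴, so T_eq⁴ = S(1−A)/(4σ).
T_eq = [4.93×10⁴ × 0.43 / (4 × 5.67×10⁻⁸)]^(1/4) = (9.34×10¹⁰)^(1/4) = 553 K.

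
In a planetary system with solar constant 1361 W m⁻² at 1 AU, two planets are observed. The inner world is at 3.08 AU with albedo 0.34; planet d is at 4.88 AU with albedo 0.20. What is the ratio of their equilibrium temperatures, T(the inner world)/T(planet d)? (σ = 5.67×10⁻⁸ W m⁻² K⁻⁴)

T_eq = [S₀(1−A)/(4σd²)]^(1/4), so T ∝ (1−A)^(1/4) / √d.
T₁ = [1361×0.66/(4×5.67×10⁻⁸×3.08²)]^(1/4) = 142.94 K.
T₂ = [1361×0.80/(4×5.67×10⁻⁸×4.88²)]^(1/4) = 119.16 K.

T₁/T₂ ≈ 1.200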